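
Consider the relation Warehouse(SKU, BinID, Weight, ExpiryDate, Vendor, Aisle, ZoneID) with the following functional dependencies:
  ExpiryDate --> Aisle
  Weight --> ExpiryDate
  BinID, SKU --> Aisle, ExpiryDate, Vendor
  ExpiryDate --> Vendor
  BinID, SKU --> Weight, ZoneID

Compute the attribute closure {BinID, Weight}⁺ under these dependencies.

{Aisle, BinID, ExpiryDate, Vendor, Weight}

Start with {BinID, Weight}.
Weight --> ExpiryDate applies; add {ExpiryDate} → now {BinID, ExpiryDate, Weight}.
ExpiryDate --> Vendor applies; add {Vendor} → now {BinID, ExpiryDate, Vendor, Weight}.
ExpiryDate --> Aisle applies; add {Aisle} → now {Aisle, BinID, ExpiryDate, Vendor, Weight}.
No further FD applies.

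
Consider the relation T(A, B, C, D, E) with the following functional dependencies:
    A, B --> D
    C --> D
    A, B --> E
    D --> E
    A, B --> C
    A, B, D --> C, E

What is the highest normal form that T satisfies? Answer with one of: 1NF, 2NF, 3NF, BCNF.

2NF

Candidate key: {A, B}. Prime attributes: {A, B}.
For C --> D we have {C}⁺ = {C, D, E}; {C} is not a superkey, so BCNF fails.
Because {D} is non-prime and the left side of C --> D is not a superkey, the relation is not in 3NF.
No non-prime attribute depends on a proper subset of any candidate key, so 2NF holds.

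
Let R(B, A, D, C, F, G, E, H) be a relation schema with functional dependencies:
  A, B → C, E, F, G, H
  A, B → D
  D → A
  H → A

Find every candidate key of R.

{A, B}, {B, D}, {B, H}

Attributes never on any right-hand side: {B} — every candidate key must contain it.
Closure of {A, B} is {A, B, C, D, E, F, G, H}, the whole schema; {A, B} is a candidate key.
Closure of {B, D} is {A, B, C, D, E, F, G, H}, the whole schema; {B, D} is a candidate key.
Closure of {B, H} is {A, B, C, D, E, F, G, H}, the whole schema; {B, H} is a candidate key.
No proper subset of any of these is a key, and no other minimal superkey exists.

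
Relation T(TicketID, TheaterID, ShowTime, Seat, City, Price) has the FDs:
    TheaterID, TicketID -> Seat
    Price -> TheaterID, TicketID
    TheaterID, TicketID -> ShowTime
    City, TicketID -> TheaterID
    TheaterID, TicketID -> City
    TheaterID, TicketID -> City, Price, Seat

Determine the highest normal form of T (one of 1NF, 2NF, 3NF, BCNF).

Candidate keys: {City, TicketID}, {Price}, {TheaterID, TicketID}. Prime attributes: {City, Price, TheaterID, TicketID}.
Every FD has a superkey on the left, so the relation is in BCNF.

BCNF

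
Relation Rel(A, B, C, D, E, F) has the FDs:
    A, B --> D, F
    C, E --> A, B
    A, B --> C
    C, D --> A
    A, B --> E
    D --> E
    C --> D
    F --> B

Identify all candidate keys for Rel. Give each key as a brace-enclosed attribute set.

{A, B}, {A, F}, {C}

{C} is a candidate key since {C}⁺ = {A, B, C, D, E, F} covers every attribute.
{A, B} is a candidate key since {A, B}⁺ = {A, B, C, D, E, F} covers every attribute.
{A, F} is a candidate key since {A, F}⁺ = {A, B, C, D, E, F} covers every attribute.
These are minimal and exhaustive — every other superkey contains one of them.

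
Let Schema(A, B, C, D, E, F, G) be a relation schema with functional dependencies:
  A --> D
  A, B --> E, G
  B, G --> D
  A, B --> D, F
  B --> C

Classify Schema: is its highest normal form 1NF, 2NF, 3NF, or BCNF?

1NF

Candidate key: {A, B}. Prime attributes: {A, B}.
For A --> D we have {A}⁺ = {A, D}; {A} is not a superkey, so BCNF fails.
A --> D determines the non-prime attribute {D} from a non-superkey — 3NF is violated.
{A} is a proper subset of the key {A, B}, and {A}⁺ contains the non-prime attribute {D} — a partial dependency, so 2NF is violated.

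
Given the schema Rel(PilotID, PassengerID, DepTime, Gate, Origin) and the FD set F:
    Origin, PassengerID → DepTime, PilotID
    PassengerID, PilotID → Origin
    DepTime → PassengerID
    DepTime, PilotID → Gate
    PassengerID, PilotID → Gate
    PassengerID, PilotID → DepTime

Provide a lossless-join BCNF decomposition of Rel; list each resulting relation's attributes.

{DepTime, Gate, Origin, PilotID}; {DepTime, PassengerID}

Candidate keys of the original relation: {DepTime, Origin}, {DepTime, PilotID}, {Origin, PassengerID}, {PassengerID, PilotID}.
In {DepTime, Gate, Origin, PassengerID, PilotID}, {DepTime} is not a superkey ({DepTime}⁺ restricted to this set is {DepTime, PassengerID}), so split on DepTime → PassengerID into {DepTime, PassengerID} and {DepTime, Gate, Origin, PilotID}.
{DepTime, PassengerID}: every determinant is a superkey — BCNF.
{DepTime, Gate, Origin, PilotID}: every determinant is a superkey — BCNF.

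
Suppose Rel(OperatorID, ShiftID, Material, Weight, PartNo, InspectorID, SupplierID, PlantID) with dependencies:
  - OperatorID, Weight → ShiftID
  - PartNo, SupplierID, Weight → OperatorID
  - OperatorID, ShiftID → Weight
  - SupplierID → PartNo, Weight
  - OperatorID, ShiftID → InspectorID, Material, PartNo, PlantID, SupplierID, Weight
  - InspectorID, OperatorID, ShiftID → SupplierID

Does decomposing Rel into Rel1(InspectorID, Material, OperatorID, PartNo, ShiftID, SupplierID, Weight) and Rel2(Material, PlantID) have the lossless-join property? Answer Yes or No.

No

The shared attributes are {Material} and {Material}⁺ = {Material}.
Rel1 ⊄ {Material} and Rel2 ⊄ {Material}, so the split is lossy.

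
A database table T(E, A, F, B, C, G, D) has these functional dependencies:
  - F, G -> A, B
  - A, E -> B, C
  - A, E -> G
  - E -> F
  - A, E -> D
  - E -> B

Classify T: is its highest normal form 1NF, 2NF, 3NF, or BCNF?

1NF

Candidate keys: {A, E}, {E, G}. Prime attributes: {A, E, G}.
F, G -> A, B breaks BCNF: {F, G}⁺ = {A, B, F, G}, so {F, G} is not a superkey.
Because {B} is non-prime and the left side of F, G -> A, B is not a superkey, the relation is not in 3NF.
The proper key subset {E} of {A, E} determines non-prime {B, F}, so the relation is not even in 2NF.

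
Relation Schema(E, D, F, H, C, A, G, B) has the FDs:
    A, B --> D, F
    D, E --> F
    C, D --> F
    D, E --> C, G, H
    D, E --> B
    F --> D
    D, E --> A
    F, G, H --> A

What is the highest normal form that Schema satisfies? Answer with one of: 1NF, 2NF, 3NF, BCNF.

3NF

Candidate keys: {A, B, E}, {D, E}, {E, F}. Prime attributes: {A, B, D, E, F}.
A, B --> D, F: {A, B}⁺ = {A, B, D, F}, which is not all of the attributes, so the left side is not a superkey — BCNF is violated.
But every attribute on its right side ({D, F}) is prime, and the same holds for every other non-superkey FD, so 3NF still holds.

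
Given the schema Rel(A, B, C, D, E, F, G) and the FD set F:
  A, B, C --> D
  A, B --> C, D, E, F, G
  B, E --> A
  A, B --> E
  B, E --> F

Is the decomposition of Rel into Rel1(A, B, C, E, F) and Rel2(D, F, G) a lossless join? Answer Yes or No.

Common attributes: {F}; their closure is {F}.
Rel1 ⊄ {F} and Rel2 ⊄ {F}, so the split is lossy.

No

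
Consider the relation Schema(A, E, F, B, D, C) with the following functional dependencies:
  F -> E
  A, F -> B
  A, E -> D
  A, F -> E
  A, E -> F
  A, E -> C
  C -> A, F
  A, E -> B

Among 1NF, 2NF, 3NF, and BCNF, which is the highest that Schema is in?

Candidate keys: {A, E}, {A, F}, {C}. Prime attributes: {A, C, E, F}.
F -> E breaks BCNF: {F}⁺ = {E, F}, so {F} is not a superkey.
Since {E} ⊆ prime attributes and every other non-superkey FD also has a prime right side, the schema is in 3NF.

3NF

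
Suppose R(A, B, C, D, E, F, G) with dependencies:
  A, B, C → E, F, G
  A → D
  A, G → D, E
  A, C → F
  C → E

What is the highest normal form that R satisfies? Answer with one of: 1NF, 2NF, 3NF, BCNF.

1NF

Candidate key: {A, B, C}. Prime attributes: {A, B, C}.
For A → D we have {A}⁺ = {A, D}; {A} is not a superkey, so BCNF fails.
A → D determines the non-prime attribute {D} from a non-superkey — 3NF is violated.
The proper key subset {A} of {A, B, C} determines non-prime {D}, so the relation is not even in 2NF.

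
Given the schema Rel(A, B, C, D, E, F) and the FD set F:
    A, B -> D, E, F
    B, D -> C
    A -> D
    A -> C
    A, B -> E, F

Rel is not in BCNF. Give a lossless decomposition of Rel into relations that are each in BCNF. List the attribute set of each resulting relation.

{A, B, E, F}; {A, D}; {B, C, D}

Candidate key of the original relation: {A, B}.
{A, B, C, D, E, F}: {B, D} determines {B, C, D} here but is not a superkey — split on B, D -> C, giving {B, C, D} and {A, B, D, E, F}.
{B, C, D} has no BCNF violation.
{A, B, D, E, F}: {A} determines {A, D} here but is not a superkey — split on A -> D, giving {A, D} and {A, B, E, F}.
{A, D} has no BCNF violation.
{A, B, E, F} has no BCNF violation.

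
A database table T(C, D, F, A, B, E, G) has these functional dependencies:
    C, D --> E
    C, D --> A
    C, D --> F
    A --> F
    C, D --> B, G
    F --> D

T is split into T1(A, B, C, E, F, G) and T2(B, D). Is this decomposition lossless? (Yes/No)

The shared attributes are {B} and {B}⁺ = {B}.
T1 ⊄ {B} and T2 ⊄ {B}, so the split is lossy.

No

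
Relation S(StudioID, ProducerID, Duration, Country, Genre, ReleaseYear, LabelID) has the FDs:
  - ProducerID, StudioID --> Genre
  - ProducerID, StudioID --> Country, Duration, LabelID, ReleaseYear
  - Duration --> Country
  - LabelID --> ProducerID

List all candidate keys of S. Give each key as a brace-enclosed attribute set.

Attributes never on any right-hand side: {StudioID} — every candidate key must contain it.
{LabelID, StudioID} is a candidate key since {LabelID, StudioID}⁺ = {Country, Duration, Genre, LabelID, ProducerID, ReleaseYear, StudioID} covers every attribute.
{ProducerID, StudioID} is a candidate key since {ProducerID, StudioID}⁺ = {Country, Duration, Genre, LabelID, ProducerID, ReleaseYear, StudioID} covers every attribute.
These are minimal and exhaustive — every other superkey contains one of them.

{LabelID, StudioID}, {ProducerID, StudioID}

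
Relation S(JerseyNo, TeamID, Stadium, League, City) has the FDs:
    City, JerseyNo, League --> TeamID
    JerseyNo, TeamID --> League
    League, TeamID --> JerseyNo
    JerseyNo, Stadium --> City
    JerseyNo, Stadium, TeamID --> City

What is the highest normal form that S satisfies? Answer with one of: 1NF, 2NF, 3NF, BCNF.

1NF

Candidate keys: {JerseyNo, League, Stadium}, {JerseyNo, Stadium, TeamID}, {League, Stadium, TeamID}. Prime attributes: {JerseyNo, League, Stadium, TeamID}.
City, JerseyNo, League --> TeamID breaks BCNF: {City, JerseyNo, League}⁺ = {City, JerseyNo, League, TeamID}, so {City, JerseyNo, League} is not a superkey.
Because {City} is non-prime and the left side of JerseyNo, Stadium --> City is not a superkey, the relation is not in 3NF.
Since {JerseyNo, Stadium} ⊂ {JerseyNo, League, Stadium} and {JerseyNo, Stadium}⁺ ⊇ {City} with {City} non-prime, there is a partial dependency; 2NF fails.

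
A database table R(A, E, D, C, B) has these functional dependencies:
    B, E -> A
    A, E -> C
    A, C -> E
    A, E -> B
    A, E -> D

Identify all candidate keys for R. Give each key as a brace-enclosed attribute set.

{A, C}⁺ = {A, B, C, D, E}, which is every attribute, so {A, C} is a candidate key.
{A, E}⁺ = {A, B, C, D, E}, which is every attribute, so {A, E} is a candidate key.
{B, E}⁺ = {A, B, C, D, E}, which is every attribute, so {B, E} is a candidate key.
These are minimal and exhaustive — every other superkey contains one of them.

{A, C}, {A, E}, {B, E}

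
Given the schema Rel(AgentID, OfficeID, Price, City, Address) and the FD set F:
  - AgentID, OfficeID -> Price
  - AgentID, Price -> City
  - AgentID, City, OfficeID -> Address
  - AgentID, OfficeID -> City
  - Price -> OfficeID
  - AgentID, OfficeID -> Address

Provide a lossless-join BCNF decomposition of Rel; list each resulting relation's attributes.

Candidate keys of the original relation: {AgentID, OfficeID}, {AgentID, Price}.
In {Address, AgentID, City, OfficeID, Price}, {Price} is not a superkey ({Price}⁺ restricted to this set is {OfficeID, Price}), so split on Price -> OfficeID into {OfficeID, Price} and {Address, AgentID, City, Price}.
{OfficeID, Price} is in BCNF.
{Address, AgentID, City, Price} is in BCNF.

{Address, AgentID, City, Price}; {OfficeID, Price}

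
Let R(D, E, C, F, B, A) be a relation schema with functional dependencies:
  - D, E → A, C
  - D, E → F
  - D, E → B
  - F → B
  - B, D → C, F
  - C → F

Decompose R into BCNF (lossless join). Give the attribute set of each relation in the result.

{A, C, D, E}; {B, F}; {C, F}

Candidate key of the original relation: {D, E}.
{A, B, C, D, E, F}: {F} determines {B, F} here but is not a superkey — split on F → B, giving {B, F} and {A, C, D, E, F}.
{B, F} has no BCNF violation.
{A, C, D, E, F}: {C} determines {C, F} here but is not a superkey — split on C → F, giving {C, F} and {A, C, D, E}.
{C, F} has no BCNF violation.
{A, C, D, E} has no BCNF violation.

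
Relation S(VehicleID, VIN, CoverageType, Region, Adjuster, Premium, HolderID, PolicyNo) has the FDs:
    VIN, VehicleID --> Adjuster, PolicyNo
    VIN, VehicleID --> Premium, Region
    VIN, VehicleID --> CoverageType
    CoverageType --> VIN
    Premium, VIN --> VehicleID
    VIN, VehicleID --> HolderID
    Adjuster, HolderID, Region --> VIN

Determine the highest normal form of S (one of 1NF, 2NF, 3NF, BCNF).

Candidate keys: {Adjuster, HolderID, Premium, Region}, {Adjuster, HolderID, Region, VehicleID}, {CoverageType, Premium}, {CoverageType, VehicleID}, {Premium, VIN}, {VIN, VehicleID}. Prime attributes: {Adjuster, CoverageType, HolderID, Premium, Region, VIN, VehicleID}.
CoverageType --> VIN breaks BCNF: {CoverageType}⁺ = {CoverageType, VIN}, so {CoverageType} is not a superkey.
Its right-hand attributes {VIN} are all prime, as are those of every other non-superkey FD — the relation is in 3NF.

3NF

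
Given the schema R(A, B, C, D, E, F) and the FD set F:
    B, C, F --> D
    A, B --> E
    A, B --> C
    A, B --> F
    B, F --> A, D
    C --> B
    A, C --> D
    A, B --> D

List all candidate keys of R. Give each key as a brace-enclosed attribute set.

{A, B}, {A, C}, {B, F}, {C, F}

Closure of {A, B} is {A, B, C, D, E, F}, the whole schema; {A, B} is a candidate key.
Closure of {A, C} is {A, B, C, D, E, F}, the whole schema; {A, C} is a candidate key.
Closure of {B, F} is {A, B, C, D, E, F}, the whole schema; {B, F} is a candidate key.
Closure of {C, F} is {A, B, C, D, E, F}, the whole schema; {C, F} is a candidate key.
No proper subset of any of these is a key, and no other minimal superkey exists.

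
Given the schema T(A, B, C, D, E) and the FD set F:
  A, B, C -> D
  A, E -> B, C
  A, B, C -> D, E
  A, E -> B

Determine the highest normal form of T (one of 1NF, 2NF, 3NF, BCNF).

Candidate keys: {A, B, C}, {A, E}. Prime attributes: {A, B, C, E}.
Each dependency's left side is a superkey — BCNF holds.

BCNF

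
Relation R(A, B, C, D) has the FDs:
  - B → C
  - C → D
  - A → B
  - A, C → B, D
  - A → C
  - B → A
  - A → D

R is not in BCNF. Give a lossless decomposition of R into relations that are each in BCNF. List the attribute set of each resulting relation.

{A, B, C}; {C, D}

Candidate keys of the original relation: {A}, {B}.
{A, B, C, D}: {C} determines {C, D} here but is not a superkey — split on C → D, giving {C, D} and {A, B, C}.
{C, D} has no BCNF violation.
{A, B, C} has no BCNF violation.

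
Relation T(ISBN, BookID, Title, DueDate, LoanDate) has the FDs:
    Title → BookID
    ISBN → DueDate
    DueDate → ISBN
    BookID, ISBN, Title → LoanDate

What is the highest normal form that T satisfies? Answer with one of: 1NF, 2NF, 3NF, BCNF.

Candidate keys: {DueDate, Title}, {ISBN, Title}. Prime attributes: {DueDate, ISBN, Title}.
For Title → BookID we have {Title}⁺ = {BookID, Title}; {Title} is not a superkey, so BCNF fails.
Because {BookID} is non-prime and the left side of Title → BookID is not a superkey, the relation is not in 3NF.
Since {Title} ⊂ {DueDate, Title} and {Title}⁺ ⊇ {BookID} with {BookID} non-prime, there is a partial dependency; 2NF fails.

1NF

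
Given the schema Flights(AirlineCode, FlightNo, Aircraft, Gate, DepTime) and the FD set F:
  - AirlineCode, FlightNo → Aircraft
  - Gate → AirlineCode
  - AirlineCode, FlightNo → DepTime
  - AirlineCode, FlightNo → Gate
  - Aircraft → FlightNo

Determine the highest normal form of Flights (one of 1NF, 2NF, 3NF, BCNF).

Candidate keys: {Aircraft, AirlineCode}, {Aircraft, Gate}, {AirlineCode, FlightNo}, {FlightNo, Gate}. Prime attributes: {Aircraft, AirlineCode, FlightNo, Gate}.
Gate → AirlineCode: {Gate}⁺ = {AirlineCode, Gate}, which is not all of the attributes, so the left side is not a superkey — BCNF is violated.
But every attribute on its right side ({AirlineCode}) is prime, and the same holds for every other non-superkey FD, so 3NF still holds.

3NF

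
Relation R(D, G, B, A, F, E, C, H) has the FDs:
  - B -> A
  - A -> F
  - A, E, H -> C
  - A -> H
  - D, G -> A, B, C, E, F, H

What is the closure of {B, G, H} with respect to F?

{A, B, F, G, H}

Start with {B, G, H}.
B -> A applies; add {A} → now {A, B, G, H}.
A -> F applies; add {F} → now {A, B, F, G, H}.
No further FD applies.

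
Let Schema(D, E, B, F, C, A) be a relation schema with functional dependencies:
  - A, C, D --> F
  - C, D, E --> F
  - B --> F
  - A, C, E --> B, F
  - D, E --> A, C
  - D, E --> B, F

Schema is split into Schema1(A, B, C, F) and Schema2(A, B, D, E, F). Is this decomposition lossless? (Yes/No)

No

The shared attributes are {A, B, F} and {A, B, F}⁺ = {A, B, F}.
The closure covers neither Schema1 nor Schema2 entirely; the join is not lossless.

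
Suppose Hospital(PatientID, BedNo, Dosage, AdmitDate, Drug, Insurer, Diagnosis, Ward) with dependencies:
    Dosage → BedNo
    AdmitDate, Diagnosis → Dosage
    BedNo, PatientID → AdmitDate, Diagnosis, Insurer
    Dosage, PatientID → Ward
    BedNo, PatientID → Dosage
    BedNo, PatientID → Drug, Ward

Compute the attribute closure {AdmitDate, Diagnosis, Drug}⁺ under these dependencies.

Start with {AdmitDate, Diagnosis, Drug}.
AdmitDate, Diagnosis → Dosage applies; add {Dosage} → now {AdmitDate, Diagnosis, Dosage, Drug}.
Dosage → BedNo applies; add {BedNo} → now {AdmitDate, BedNo, Diagnosis, Dosage, Drug}.
No further FD applies.

{AdmitDate, BedNo, Diagnosis, Dosage, Drug}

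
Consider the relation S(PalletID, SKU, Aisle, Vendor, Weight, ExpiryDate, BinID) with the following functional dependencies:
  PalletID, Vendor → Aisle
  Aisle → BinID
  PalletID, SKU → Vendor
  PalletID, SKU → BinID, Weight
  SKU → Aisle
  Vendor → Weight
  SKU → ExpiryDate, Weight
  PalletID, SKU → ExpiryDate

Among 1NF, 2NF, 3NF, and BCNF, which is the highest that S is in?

Candidate key: {PalletID, SKU}. Prime attributes: {PalletID, SKU}.
PalletID, Vendor → Aisle: {PalletID, Vendor}⁺ = {Aisle, BinID, PalletID, Vendor, Weight}, which is not all of the attributes, so the left side is not a superkey — BCNF is violated.
PalletID, Vendor → Aisle has non-prime {Aisle} on the right and a non-superkey on the left, so 3NF fails.
The proper key subset {SKU} of {PalletID, SKU} determines non-prime {Aisle, BinID, ExpiryDate, Weight}, so the relation is not even in 2NF.

1NF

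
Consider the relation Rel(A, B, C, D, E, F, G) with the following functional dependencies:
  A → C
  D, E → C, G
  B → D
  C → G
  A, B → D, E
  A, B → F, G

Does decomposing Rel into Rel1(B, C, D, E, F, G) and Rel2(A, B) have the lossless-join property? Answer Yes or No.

No

The shared attributes are {B} and {B}⁺ = {B, D}.
Neither Rel1 nor Rel2 is contained in that closure, so the decomposition is lossy.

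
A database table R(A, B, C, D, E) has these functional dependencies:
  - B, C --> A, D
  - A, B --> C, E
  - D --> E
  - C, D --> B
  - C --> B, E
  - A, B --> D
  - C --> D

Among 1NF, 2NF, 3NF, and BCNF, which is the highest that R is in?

Candidate keys: {A, B}, {C}. Prime attributes: {A, B, C}.
D --> E: {D}⁺ = {D, E}, which is not all of the attributes, so the left side is not a superkey — BCNF is violated.
D --> E has non-prime {E} on the right and a non-superkey on the left, so 3NF fails.
No proper subset of a key has a non-prime attribute in its closure, so there is no partial dependency; 2NF holds.

2NF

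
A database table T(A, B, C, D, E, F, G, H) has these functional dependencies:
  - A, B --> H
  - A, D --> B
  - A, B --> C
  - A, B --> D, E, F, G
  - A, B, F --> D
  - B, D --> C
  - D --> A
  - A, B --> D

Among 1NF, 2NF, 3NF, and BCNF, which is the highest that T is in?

Candidate keys: {A, B}, {D}. Prime attributes: {A, B, D}.
Every FD has a superkey on the left, so the relation is in BCNF.

BCNF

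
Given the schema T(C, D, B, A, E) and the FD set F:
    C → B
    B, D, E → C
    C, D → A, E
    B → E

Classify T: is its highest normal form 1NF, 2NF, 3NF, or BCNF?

Candidate keys: {B, D}, {C, D}. Prime attributes: {B, C, D}.
For C → B we have {C}⁺ = {B, C, E}; {C} is not a superkey, so BCNF fails.
Because {E} is non-prime and the left side of B → E is not a superkey, the relation is not in 3NF.
The proper key subset {B} of {B, D} determines non-prime {E}, so the relation is not even in 2NF.

1NF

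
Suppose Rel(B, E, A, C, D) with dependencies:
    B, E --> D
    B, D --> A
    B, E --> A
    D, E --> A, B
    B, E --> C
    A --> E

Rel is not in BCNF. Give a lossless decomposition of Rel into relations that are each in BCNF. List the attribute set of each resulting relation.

{A, B, C, D}; {A, E}

Candidate keys of the original relation: {A, B}, {A, D}, {B, D}, {B, E}, {D, E}.
{A, B, C, D, E}: {A} determines {A, E} here but is not a superkey — split on A --> E, giving {A, E} and {A, B, C, D}.
{A, E} has no BCNF violation.
{A, B, C, D} has no BCNF violation.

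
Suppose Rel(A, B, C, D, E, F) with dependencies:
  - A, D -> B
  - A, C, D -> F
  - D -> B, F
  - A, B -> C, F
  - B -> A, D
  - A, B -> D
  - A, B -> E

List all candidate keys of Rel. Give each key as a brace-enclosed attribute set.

{B}⁺ = {A, B, C, D, E, F}, which is every attribute, so {B} is a candidate key.
{D}⁺ = {A, B, C, D, E, F}, which is every attribute, so {D} is a candidate key.
These are minimal and exhaustive — every other superkey contains one of them.

{B}, {D}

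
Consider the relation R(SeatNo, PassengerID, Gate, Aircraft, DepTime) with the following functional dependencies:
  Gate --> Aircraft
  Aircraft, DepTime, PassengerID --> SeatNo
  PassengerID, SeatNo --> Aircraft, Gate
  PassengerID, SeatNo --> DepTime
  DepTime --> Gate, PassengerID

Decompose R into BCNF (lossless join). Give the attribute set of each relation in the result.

Candidate keys of the original relation: {DepTime}, {PassengerID, SeatNo}.
Within {Aircraft, DepTime, Gate, PassengerID, SeatNo}: {Gate}⁺ ∩ {Aircraft, DepTime, Gate, PassengerID, SeatNo} = {Aircraft, Gate}, not the whole set, so Gate --> Aircraft violates BCNF; decompose into {Aircraft, Gate} and {DepTime, Gate, PassengerID, SeatNo}.
{Aircraft, Gate}: every determinant is a superkey — BCNF.
{DepTime, Gate, PassengerID, SeatNo}: every determinant is a superkey — BCNF.

{Aircraft, Gate}; {DepTime, Gate, PassengerID, SeatNo}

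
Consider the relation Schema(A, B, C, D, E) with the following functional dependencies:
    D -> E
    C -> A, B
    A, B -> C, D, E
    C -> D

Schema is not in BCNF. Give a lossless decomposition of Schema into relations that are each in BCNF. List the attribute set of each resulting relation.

{A, B, C, D}; {D, E}

Candidate keys of the original relation: {A, B}, {C}.
{A, B, C, D, E}: {D} determines {D, E} here but is not a superkey — split on D -> E, giving {D, E} and {A, B, C, D}.
{D, E}: every determinant is a superkey — BCNF.
{A, B, C, D}: every determinant is a superkey — BCNF.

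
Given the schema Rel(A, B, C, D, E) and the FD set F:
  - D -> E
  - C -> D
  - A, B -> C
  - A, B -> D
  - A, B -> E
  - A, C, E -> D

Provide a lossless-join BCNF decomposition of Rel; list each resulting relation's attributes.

Candidate key of the original relation: {A, B}.
In {A, B, C, D, E}, {D} is not a superkey ({D}⁺ restricted to this set is {D, E}), so split on D -> E into {D, E} and {A, B, C, D}.
{D, E} has no BCNF violation.
In {A, B, C, D}, {C} is not a superkey ({C}⁺ restricted to this set is {C, D}), so split on C -> D into {C, D} and {A, B, C}.
{C, D} has no BCNF violation.
{A, B, C} has no BCNF violation.

{A, B, C}; {C, D}; {D, E}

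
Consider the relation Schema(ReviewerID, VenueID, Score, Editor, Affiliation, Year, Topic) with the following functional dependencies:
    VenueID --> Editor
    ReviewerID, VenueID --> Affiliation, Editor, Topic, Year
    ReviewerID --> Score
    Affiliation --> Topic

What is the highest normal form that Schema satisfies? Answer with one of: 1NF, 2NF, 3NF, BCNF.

1NF

Candidate key: {ReviewerID, VenueID}. Prime attributes: {ReviewerID, VenueID}.
VenueID --> Editor: {VenueID}⁺ = {Editor, VenueID}, which is not all of the attributes, so the left side is not a superkey — BCNF is violated.
VenueID --> Editor has non-prime {Editor} on the right and a non-superkey on the left, so 3NF fails.
{ReviewerID} is a proper subset of the key {ReviewerID, VenueID}, and {ReviewerID}⁺ contains the non-prime attribute {Score} — a partial dependency, so 2NF is violated.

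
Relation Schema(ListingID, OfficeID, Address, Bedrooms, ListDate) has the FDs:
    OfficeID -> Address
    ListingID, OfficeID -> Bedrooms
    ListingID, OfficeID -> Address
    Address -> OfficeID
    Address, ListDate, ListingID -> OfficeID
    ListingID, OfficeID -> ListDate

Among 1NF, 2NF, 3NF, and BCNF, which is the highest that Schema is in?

Candidate keys: {Address, ListingID}, {ListingID, OfficeID}. Prime attributes: {Address, ListingID, OfficeID}.
OfficeID -> Address breaks BCNF: {OfficeID}⁺ = {Address, OfficeID}, so {OfficeID} is not a superkey.
Its right-hand attributes {Address} are all prime, as are those of every other non-superkey FD — the relation is in 3NF.

3NF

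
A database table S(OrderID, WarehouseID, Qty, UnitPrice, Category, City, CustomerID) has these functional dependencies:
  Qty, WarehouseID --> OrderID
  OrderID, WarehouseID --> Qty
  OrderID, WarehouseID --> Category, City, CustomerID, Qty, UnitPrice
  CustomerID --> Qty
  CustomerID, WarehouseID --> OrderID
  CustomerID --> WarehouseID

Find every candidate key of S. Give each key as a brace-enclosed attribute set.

{CustomerID}, {OrderID, WarehouseID}, {Qty, WarehouseID}

{CustomerID}⁺ = {Category, City, CustomerID, OrderID, Qty, UnitPrice, WarehouseID} — all of the relation — so {CustomerID} is a candidate key.
{OrderID, WarehouseID}⁺ = {Category, City, CustomerID, OrderID, Qty, UnitPrice, WarehouseID} — all of the relation — so {OrderID, WarehouseID} is a candidate key.
{Qty, WarehouseID}⁺ = {Category, City, CustomerID, OrderID, Qty, UnitPrice, WarehouseID} — all of the relation — so {Qty, WarehouseID} is a candidate key.
These are minimal and exhaustive — every other superkey contains one of them.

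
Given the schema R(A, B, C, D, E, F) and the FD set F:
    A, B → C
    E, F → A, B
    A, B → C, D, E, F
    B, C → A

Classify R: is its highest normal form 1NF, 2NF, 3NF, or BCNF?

Candidate keys: {A, B}, {B, C}, {E, F}. Prime attributes: {A, B, C, E, F}.
The left-hand side of every FD is a superkey, so BCNF is satisfied.

BCNF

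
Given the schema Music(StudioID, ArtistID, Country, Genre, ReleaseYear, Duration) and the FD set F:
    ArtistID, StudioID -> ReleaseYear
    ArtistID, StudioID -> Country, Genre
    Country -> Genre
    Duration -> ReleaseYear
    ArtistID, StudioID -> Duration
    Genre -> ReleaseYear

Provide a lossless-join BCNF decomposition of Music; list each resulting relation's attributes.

{ArtistID, Country, Duration, StudioID}; {Country, Genre}; {Genre, ReleaseYear}

Candidate key of the original relation: {ArtistID, StudioID}.
Within {ArtistID, Country, Duration, Genre, ReleaseYear, StudioID}: {Country}⁺ ∩ {ArtistID, Country, Duration, Genre, ReleaseYear, StudioID} = {Country, Genre, ReleaseYear}, not the whole set, so Country -> Genre, ReleaseYear violates BCNF; decompose into {Country, Genre, ReleaseYear} and {ArtistID, Country, Duration, StudioID}.
Within {Country, Genre, ReleaseYear}: {Genre}⁺ ∩ {Country, Genre, ReleaseYear} = {Genre, ReleaseYear}, not the whole set, so Genre -> ReleaseYear violates BCNF; decompose into {Genre, ReleaseYear} and {Country, Genre}.
{Genre, ReleaseYear}: every determinant is a superkey — BCNF.
{Country, Genre}: every determinant is a superkey — BCNF.
{ArtistID, Country, Duration, StudioID}: every determinant is a superkey — BCNF.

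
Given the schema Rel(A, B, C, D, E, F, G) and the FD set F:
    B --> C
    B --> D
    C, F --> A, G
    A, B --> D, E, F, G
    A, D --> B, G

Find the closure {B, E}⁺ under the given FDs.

{B, C, D, E}

Start with {B, E}.
B --> C applies; add {C} → now {B, C, E}.
B --> D applies; add {D} → now {B, C, D, E}.
No further FD applies.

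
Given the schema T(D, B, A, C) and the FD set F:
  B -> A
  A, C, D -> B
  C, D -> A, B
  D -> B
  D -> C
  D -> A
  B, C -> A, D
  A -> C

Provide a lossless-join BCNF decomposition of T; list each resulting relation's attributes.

Candidate keys of the original relation: {B}, {D}.
Within {A, B, C, D}: {A}⁺ ∩ {A, B, C, D} = {A, C}, not the whole set, so A -> C violates BCNF; decompose into {A, C} and {A, B, D}.
{A, C} is in BCNF.
{A, B, D} is in BCNF.

{A, B, D}; {A, C}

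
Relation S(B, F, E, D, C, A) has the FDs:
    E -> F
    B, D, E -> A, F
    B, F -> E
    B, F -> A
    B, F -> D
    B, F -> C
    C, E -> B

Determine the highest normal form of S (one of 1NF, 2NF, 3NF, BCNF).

3NF

Candidate keys: {B, E}, {B, F}, {C, E}. Prime attributes: {B, C, E, F}.
E -> F breaks BCNF: {E}⁺ = {E, F}, so {E} is not a superkey.
Since {F} ⊆ prime attributes and every other non-superkey FD also has a prime right side, the schema is in 3NF.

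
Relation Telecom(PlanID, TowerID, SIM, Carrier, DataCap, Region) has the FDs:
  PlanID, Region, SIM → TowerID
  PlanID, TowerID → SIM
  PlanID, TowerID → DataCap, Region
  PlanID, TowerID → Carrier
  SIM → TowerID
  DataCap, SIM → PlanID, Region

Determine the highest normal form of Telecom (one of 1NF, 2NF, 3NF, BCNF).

Candidate keys: {DataCap, SIM}, {PlanID, SIM}, {PlanID, TowerID}. Prime attributes: {DataCap, PlanID, SIM, TowerID}.
SIM → TowerID: {SIM}⁺ = {SIM, TowerID}, which is not all of the attributes, so the left side is not a superkey — BCNF is violated.
Its right-hand attributes {TowerID} are all prime, as are those of every other non-superkey FD — the relation is in 3NF.

3NF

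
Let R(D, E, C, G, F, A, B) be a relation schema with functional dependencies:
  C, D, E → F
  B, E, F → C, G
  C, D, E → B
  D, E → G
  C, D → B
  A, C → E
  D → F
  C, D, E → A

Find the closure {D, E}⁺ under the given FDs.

{D, E, F, G}

Start with {D, E}.
D, E → G applies; add {G} → now {D, E, G}.
D → F applies; add {F} → now {D, E, F, G}.
No further FD applies.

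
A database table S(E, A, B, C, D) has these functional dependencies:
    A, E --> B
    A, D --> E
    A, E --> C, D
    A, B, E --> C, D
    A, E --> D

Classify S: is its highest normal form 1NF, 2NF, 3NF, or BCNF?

BCNF

Candidate keys: {A, D}, {A, E}. Prime attributes: {A, D, E}.
Every FD has a superkey on the left, so the relation is in BCNF.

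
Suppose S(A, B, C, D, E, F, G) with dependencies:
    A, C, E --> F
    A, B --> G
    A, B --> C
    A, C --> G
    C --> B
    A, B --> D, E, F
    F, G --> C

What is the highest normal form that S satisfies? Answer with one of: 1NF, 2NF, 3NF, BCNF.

3NF

Candidate keys: {A, B}, {A, C}, {A, F, G}. Prime attributes: {A, B, C, F, G}.
For C --> B we have {C}⁺ = {B, C}; {C} is not a superkey, so BCNF fails.
Since {B} ⊆ prime attributes and every other non-superkey FD also has a prime right side, the schema is in 3NF.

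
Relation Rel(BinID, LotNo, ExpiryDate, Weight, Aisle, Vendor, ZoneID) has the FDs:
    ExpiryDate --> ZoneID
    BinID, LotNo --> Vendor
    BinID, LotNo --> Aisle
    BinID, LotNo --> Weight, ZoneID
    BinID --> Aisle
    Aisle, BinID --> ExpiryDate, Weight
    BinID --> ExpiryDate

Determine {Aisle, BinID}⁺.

Start with {Aisle, BinID}.
Aisle, BinID --> ExpiryDate, Weight applies; add {ExpiryDate, Weight} → now {Aisle, BinID, ExpiryDate, Weight}.
ExpiryDate --> ZoneID applies; add {ZoneID} → now {Aisle, BinID, ExpiryDate, Weight, ZoneID}.
No further FD applies.

{Aisle, BinID, ExpiryDate, Weight, ZoneID}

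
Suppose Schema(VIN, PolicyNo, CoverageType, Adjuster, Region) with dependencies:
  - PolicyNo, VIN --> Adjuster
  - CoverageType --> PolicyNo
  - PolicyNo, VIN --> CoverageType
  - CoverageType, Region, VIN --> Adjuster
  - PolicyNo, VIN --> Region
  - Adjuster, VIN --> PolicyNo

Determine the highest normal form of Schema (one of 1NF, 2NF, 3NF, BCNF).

3NF

Candidate keys: {Adjuster, VIN}, {CoverageType, VIN}, {PolicyNo, VIN}. Prime attributes: {Adjuster, CoverageType, PolicyNo, VIN}.
CoverageType --> PolicyNo: {CoverageType}⁺ = {CoverageType, PolicyNo}, which is not all of the attributes, so the left side is not a superkey — BCNF is violated.
But every attribute on its right side ({PolicyNo}) is prime, and the same holds for every other non-superkey FD, so 3NF still holds.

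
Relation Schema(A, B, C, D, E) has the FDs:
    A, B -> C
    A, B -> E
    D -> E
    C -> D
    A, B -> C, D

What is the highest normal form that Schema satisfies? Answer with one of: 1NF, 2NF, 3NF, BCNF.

Candidate key: {A, B}. Prime attributes: {A, B}.
D -> E: {D}⁺ = {D, E}, which is not all of the attributes, so the left side is not a superkey — BCNF is violated.
D -> E has non-prime {E} on the right and a non-superkey on the left, so 3NF fails.
No proper subset of a key has a non-prime attribute in its closure, so there is no partial dependency; 2NF holds.

2NF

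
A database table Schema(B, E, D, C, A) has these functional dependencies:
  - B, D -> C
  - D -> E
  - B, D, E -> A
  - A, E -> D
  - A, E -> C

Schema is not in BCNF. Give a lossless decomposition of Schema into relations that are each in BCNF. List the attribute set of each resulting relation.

{A, B, D}; {A, C, D}; {D, E}

Candidate keys of the original relation: {A, B, E}, {B, D}.
In {A, B, C, D, E}, {D} is not a superkey ({D}⁺ restricted to this set is {D, E}), so split on D -> E into {D, E} and {A, B, C, D}.
{D, E} has no BCNF violation.
In {A, B, C, D}, {A, D} is not a superkey ({A, D}⁺ restricted to this set is {A, C, D}), so split on A, D -> C into {A, C, D} and {A, B, D}.
{A, C, D} has no BCNF violation.
{A, B, D} has no BCNF violation.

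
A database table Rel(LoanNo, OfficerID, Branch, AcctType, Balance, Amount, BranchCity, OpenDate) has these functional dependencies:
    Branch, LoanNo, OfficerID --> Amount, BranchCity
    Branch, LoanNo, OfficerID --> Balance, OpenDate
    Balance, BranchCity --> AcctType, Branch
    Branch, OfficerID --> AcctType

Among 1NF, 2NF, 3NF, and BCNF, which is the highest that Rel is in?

Candidate keys: {Balance, BranchCity, LoanNo, OfficerID}, {Branch, LoanNo, OfficerID}. Prime attributes: {Balance, Branch, BranchCity, LoanNo, OfficerID}.
Balance, BranchCity --> AcctType, Branch: {Balance, BranchCity}⁺ = {AcctType, Balance, Branch, BranchCity}, which is not all of the attributes, so the left side is not a superkey — BCNF is violated.
Balance, BranchCity --> AcctType, Branch determines the non-prime attribute {AcctType} from a non-superkey — 3NF is violated.
The proper key subset {Branch, OfficerID} of {Branch, LoanNo, OfficerID} determines non-prime {AcctType}, so the relation is not even in 2NF.

1NF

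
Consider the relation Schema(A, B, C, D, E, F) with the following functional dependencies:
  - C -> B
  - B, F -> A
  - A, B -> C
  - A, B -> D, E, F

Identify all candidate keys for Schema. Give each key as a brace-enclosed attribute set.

{A, B}, {A, C}, {B, F}, {C, F}

{A, B}⁺ = {A, B, C, D, E, F} — all of the relation — so {A, B} is a candidate key.
{A, C}⁺ = {A, B, C, D, E, F} — all of the relation — so {A, C} is a candidate key.
{B, F}⁺ = {A, B, C, D, E, F} — all of the relation — so {B, F} is a candidate key.
{C, F}⁺ = {A, B, C, D, E, F} — all of the relation — so {C, F} is a candidate key.
These are minimal and exhaustive — every other superkey contains one of them.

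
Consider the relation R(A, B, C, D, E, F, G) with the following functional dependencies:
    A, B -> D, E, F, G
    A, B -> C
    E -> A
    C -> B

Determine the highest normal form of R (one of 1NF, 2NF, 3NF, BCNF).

3NF

Candidate keys: {A, B}, {A, C}, {B, E}, {C, E}. Prime attributes: {A, B, C, E}.
For E -> A we have {E}⁺ = {A, E}; {E} is not a superkey, so BCNF fails.
But every attribute on its right side ({A}) is prime, and the same holds for every other non-superkey FD, so 3NF still holds.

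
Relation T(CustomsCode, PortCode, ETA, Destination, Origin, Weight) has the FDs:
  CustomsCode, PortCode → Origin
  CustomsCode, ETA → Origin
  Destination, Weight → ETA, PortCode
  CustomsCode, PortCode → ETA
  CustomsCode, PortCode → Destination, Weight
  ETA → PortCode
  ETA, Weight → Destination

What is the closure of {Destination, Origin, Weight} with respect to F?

Start with {Destination, Origin, Weight}.
Destination, Weight → ETA, PortCode applies; add {ETA, PortCode} → now {Destination, ETA, Origin, PortCode, Weight}.
No further FD applies.

{Destination, ETA, Origin, PortCode, Weight}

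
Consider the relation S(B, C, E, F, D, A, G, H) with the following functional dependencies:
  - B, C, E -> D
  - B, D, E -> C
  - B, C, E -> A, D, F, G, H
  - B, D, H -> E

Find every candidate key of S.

Attributes never on any right-hand side: {B} — every candidate key must contain it.
{B, C, E}⁺ = {A, B, C, D, E, F, G, H}, which is every attribute, so {B, C, E} is a candidate key.
{B, D, E}⁺ = {A, B, C, D, E, F, G, H}, which is every attribute, so {B, D, E} is a candidate key.
{B, D, H}⁺ = {A, B, C, D, E, F, G, H}, which is every attribute, so {B, D, H} is a candidate key.
No proper subset of any of these is a key, and no other minimal superkey exists.

{B, C, E}, {B, D, E}, {B, D, H}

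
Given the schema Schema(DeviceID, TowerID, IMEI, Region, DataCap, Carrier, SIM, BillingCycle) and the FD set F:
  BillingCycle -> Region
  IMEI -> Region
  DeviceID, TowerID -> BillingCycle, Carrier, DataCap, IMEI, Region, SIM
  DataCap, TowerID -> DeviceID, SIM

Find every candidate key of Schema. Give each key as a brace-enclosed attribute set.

{DataCap, TowerID}, {DeviceID, TowerID}

Attributes never on any right-hand side: {TowerID} — every candidate key must contain it.
{DataCap, TowerID}⁺ = {BillingCycle, Carrier, DataCap, DeviceID, IMEI, Region, SIM, TowerID} — all of the relation — so {DataCap, TowerID} is a candidate key.
{DeviceID, TowerID}⁺ = {BillingCycle, Carrier, DataCap, DeviceID, IMEI, Region, SIM, TowerID} — all of the relation — so {DeviceID, TowerID} is a candidate key.
No proper subset of any of these is a key, and no other minimal superkey exists.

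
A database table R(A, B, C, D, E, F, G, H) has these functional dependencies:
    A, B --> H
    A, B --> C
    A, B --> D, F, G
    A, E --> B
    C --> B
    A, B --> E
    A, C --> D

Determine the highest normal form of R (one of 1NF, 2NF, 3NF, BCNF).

3NF

Candidate keys: {A, B}, {A, C}, {A, E}. Prime attributes: {A, B, C, E}.
For C --> B we have {C}⁺ = {B, C}; {C} is not a superkey, so BCNF fails.
Its right-hand attributes {B} are all prime, as are those of every other non-superkey FD — the relation is in 3NF.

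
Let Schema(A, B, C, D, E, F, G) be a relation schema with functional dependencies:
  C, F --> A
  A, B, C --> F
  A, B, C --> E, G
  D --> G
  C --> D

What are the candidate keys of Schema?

{B, C} never appear on the right of any FD, so every key must include all of them.
Closure of {A, B, C} is {A, B, C, D, E, F, G}, the whole schema; {A, B, C} is a candidate key.
Closure of {B, C, F} is {A, B, C, D, E, F, G}, the whole schema; {B, C, F} is a candidate key.
No proper subset of any of these is a key, and no other minimal superkey exists.

{A, B, C}, {B, C, F}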